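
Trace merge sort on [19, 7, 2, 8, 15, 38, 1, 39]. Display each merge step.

Divide and conquer:
  Merge [19] + [7] -> [7, 19]
  Merge [2] + [8] -> [2, 8]
  Merge [7, 19] + [2, 8] -> [2, 7, 8, 19]
  Merge [15] + [38] -> [15, 38]
  Merge [1] + [39] -> [1, 39]
  Merge [15, 38] + [1, 39] -> [1, 15, 38, 39]
  Merge [2, 7, 8, 19] + [1, 15, 38, 39] -> [1, 2, 7, 8, 15, 19, 38, 39]


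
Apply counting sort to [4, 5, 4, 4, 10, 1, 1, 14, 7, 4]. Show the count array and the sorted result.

Count array: [0, 2, 0, 0, 4, 1, 0, 1, 0, 0, 1, 0, 0, 0, 1]
(count[i] = number of elements equal to i)
Cumulative count: [0, 2, 2, 2, 6, 7, 7, 8, 8, 8, 9, 9, 9, 9, 10]
Sorted: [1, 1, 4, 4, 4, 4, 5, 7, 10, 14]


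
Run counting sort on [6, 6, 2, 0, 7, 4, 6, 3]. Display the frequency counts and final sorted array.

Count array: [1, 0, 1, 1, 1, 0, 3, 1]
(count[i] = number of elements equal to i)
Cumulative count: [1, 1, 2, 3, 4, 4, 7, 8]
Sorted: [0, 2, 3, 4, 6, 6, 6, 7]


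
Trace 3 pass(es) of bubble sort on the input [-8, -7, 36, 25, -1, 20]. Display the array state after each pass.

After pass 1: [-8, -7, 25, -1, 20, 36] (3 swaps)
After pass 2: [-8, -7, -1, 20, 25, 36] (2 swaps)
After pass 3: [-8, -7, -1, 20, 25, 36] (0 swaps)
Total swaps: 5


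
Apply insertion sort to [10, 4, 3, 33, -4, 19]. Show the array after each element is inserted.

First element 10 is already 'sorted'
Insert 4: shifted 1 elements -> [4, 10, 3, 33, -4, 19]
Insert 3: shifted 2 elements -> [3, 4, 10, 33, -4, 19]
Insert 33: shifted 0 elements -> [3, 4, 10, 33, -4, 19]
Insert -4: shifted 4 elements -> [-4, 3, 4, 10, 33, 19]
Insert 19: shifted 1 elements -> [-4, 3, 4, 10, 19, 33]


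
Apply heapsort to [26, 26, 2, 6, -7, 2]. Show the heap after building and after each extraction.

Build heap: [26, 26, 2, 6, -7, 2]
Extract 26: [26, 6, 2, 2, -7, 26]
Extract 26: [6, 2, 2, -7, 26, 26]
Extract 6: [2, -7, 2, 6, 26, 26]
Extract 2: [2, -7, 2, 6, 26, 26]
Extract 2: [-7, 2, 2, 6, 26, 26]


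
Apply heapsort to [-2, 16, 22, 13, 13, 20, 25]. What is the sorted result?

Build heap: [25, 16, 22, 13, 13, 20, -2]
Extract 25: [22, 16, 20, 13, 13, -2, 25]
Extract 22: [20, 16, -2, 13, 13, 22, 25]
Extract 20: [16, 13, -2, 13, 20, 22, 25]
Extract 16: [13, 13, -2, 16, 20, 22, 25]
Extract 13: [13, -2, 13, 16, 20, 22, 25]
Extract 13: [-2, 13, 13, 16, 20, 22, 25]


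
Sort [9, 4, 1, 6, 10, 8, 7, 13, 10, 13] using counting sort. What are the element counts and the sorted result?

Count array: [0, 1, 0, 0, 1, 0, 1, 1, 1, 1, 2, 0, 0, 2]
(count[i] = number of elements equal to i)
Cumulative count: [0, 1, 1, 1, 2, 2, 3, 4, 5, 6, 8, 8, 8, 10]
Sorted: [1, 4, 6, 7, 8, 9, 10, 10, 13, 13]


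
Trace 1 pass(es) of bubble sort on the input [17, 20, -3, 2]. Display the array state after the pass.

After pass 1: [17, -3, 2, 20] (2 swaps)
Total swaps: 2


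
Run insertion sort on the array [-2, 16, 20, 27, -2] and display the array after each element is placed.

First element -2 is already 'sorted'
Insert 16: shifted 0 elements -> [-2, 16, 20, 27, -2]
Insert 20: shifted 0 elements -> [-2, 16, 20, 27, -2]
Insert 27: shifted 0 elements -> [-2, 16, 20, 27, -2]
Insert -2: shifted 3 elements -> [-2, -2, 16, 20, 27]


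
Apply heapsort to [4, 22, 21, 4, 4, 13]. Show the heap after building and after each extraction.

Build heap: [22, 4, 21, 4, 4, 13]
Extract 22: [21, 4, 13, 4, 4, 22]
Extract 21: [13, 4, 4, 4, 21, 22]
Extract 13: [4, 4, 4, 13, 21, 22]
Extract 4: [4, 4, 4, 13, 21, 22]
Extract 4: [4, 4, 4, 13, 21, 22]


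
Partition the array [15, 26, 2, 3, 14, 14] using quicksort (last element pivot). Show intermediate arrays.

Partition 1: pivot=14 at index 3 -> [2, 3, 14, 14, 15, 26]
Partition 2: pivot=14 at index 2 -> [2, 3, 14, 14, 15, 26]
Partition 3: pivot=3 at index 1 -> [2, 3, 14, 14, 15, 26]
Partition 4: pivot=26 at index 5 -> [2, 3, 14, 14, 15, 26]


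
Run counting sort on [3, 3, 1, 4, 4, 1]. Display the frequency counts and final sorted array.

Count array: [0, 2, 0, 2, 2]
(count[i] = number of elements equal to i)
Cumulative count: [0, 2, 2, 4, 6]
Sorted: [1, 1, 3, 3, 4, 4]


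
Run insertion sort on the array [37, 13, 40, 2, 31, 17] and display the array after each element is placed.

First element 37 is already 'sorted'
Insert 13: shifted 1 elements -> [13, 37, 40, 2, 31, 17]
Insert 40: shifted 0 elements -> [13, 37, 40, 2, 31, 17]
Insert 2: shifted 3 elements -> [2, 13, 37, 40, 31, 17]
Insert 31: shifted 2 elements -> [2, 13, 31, 37, 40, 17]
Insert 17: shifted 3 elements -> [2, 13, 17, 31, 37, 40]


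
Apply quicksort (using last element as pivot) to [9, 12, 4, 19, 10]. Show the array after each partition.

Partition 1: pivot=10 at index 2 -> [9, 4, 10, 19, 12]
Partition 2: pivot=4 at index 0 -> [4, 9, 10, 19, 12]
Partition 3: pivot=12 at index 3 -> [4, 9, 10, 12, 19]


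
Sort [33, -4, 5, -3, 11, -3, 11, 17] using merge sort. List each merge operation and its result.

Divide and conquer:
  Merge [33] + [-4] -> [-4, 33]
  Merge [5] + [-3] -> [-3, 5]
  Merge [-4, 33] + [-3, 5] -> [-4, -3, 5, 33]
  Merge [11] + [-3] -> [-3, 11]
  Merge [11] + [17] -> [11, 17]
  Merge [-3, 11] + [11, 17] -> [-3, 11, 11, 17]
  Merge [-4, -3, 5, 33] + [-3, 11, 11, 17] -> [-4, -3, -3, 5, 11, 11, 17, 33]


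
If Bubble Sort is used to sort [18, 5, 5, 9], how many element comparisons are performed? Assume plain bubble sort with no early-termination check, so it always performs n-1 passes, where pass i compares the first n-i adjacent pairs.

Pass 1: compare adjacent pairs (0,1)..(2,3) = 3 comparison(s), 3 swap(s) -> [5, 5, 9, 18]
Pass 2: compare adjacent pairs (0,1)..(1,2) = 2 comparison(s), 0 swap(s) -> [5, 5, 9, 18]
Pass 3: compare adjacent pairs (0,1)..(0,1) = 1 comparison(s), 0 swap(s) -> [5, 5, 9, 18]
Total comparisons: 3 + 2 + 1 = 6


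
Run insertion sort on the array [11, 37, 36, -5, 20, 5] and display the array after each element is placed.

First element 11 is already 'sorted'
Insert 37: shifted 0 elements -> [11, 37, 36, -5, 20, 5]
Insert 36: shifted 1 elements -> [11, 36, 37, -5, 20, 5]
Insert -5: shifted 3 elements -> [-5, 11, 36, 37, 20, 5]
Insert 20: shifted 2 elements -> [-5, 11, 20, 36, 37, 5]
Insert 5: shifted 4 elements -> [-5, 5, 11, 20, 36, 37]


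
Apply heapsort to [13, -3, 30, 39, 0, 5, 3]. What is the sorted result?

Build heap: [39, 13, 30, -3, 0, 5, 3]
Extract 39: [30, 13, 5, -3, 0, 3, 39]
Extract 30: [13, 3, 5, -3, 0, 30, 39]
Extract 13: [5, 3, 0, -3, 13, 30, 39]
Extract 5: [3, -3, 0, 5, 13, 30, 39]
Extract 3: [0, -3, 3, 5, 13, 30, 39]
Extract 0: [-3, 0, 3, 5, 13, 30, 39]


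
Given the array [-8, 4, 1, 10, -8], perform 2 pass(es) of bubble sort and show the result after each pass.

After pass 1: [-8, 1, 4, -8, 10] (2 swaps)
After pass 2: [-8, 1, -8, 4, 10] (1 swaps)
Total swaps: 3


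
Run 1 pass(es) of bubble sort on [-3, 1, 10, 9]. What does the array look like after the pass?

After pass 1: [-3, 1, 9, 10] (1 swaps)
Total swaps: 1


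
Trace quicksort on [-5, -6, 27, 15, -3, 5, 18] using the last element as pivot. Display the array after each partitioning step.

Partition 1: pivot=18 at index 5 -> [-5, -6, 15, -3, 5, 18, 27]
Partition 2: pivot=5 at index 3 -> [-5, -6, -3, 5, 15, 18, 27]
Partition 3: pivot=-3 at index 2 -> [-5, -6, -3, 5, 15, 18, 27]
Partition 4: pivot=-6 at index 0 -> [-6, -5, -3, 5, 15, 18, 27]


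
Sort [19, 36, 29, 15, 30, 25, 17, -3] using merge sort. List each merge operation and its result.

Divide and conquer:
  Merge [19] + [36] -> [19, 36]
  Merge [29] + [15] -> [15, 29]
  Merge [19, 36] + [15, 29] -> [15, 19, 29, 36]
  Merge [30] + [25] -> [25, 30]
  Merge [17] + [-3] -> [-3, 17]
  Merge [25, 30] + [-3, 17] -> [-3, 17, 25, 30]
  Merge [15, 19, 29, 36] + [-3, 17, 25, 30] -> [-3, 15, 17, 19, 25, 29, 30, 36]


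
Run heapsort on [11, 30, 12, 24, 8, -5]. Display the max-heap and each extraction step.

Build heap: [30, 24, 12, 11, 8, -5]
Extract 30: [24, 11, 12, -5, 8, 30]
Extract 24: [12, 11, 8, -5, 24, 30]
Extract 12: [11, -5, 8, 12, 24, 30]
Extract 11: [8, -5, 11, 12, 24, 30]
Extract 8: [-5, 8, 11, 12, 24, 30]


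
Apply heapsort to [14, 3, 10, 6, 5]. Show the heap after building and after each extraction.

Build heap: [14, 6, 10, 3, 5]
Extract 14: [10, 6, 5, 3, 14]
Extract 10: [6, 3, 5, 10, 14]
Extract 6: [5, 3, 6, 10, 14]
Extract 5: [3, 5, 6, 10, 14]


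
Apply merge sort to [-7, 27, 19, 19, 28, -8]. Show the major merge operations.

Divide and conquer:
  Merge [27] + [19] -> [19, 27]
  Merge [-7] + [19, 27] -> [-7, 19, 27]
  Merge [28] + [-8] -> [-8, 28]
  Merge [19] + [-8, 28] -> [-8, 19, 28]
  Merge [-7, 19, 27] + [-8, 19, 28] -> [-8, -7, 19, 19, 27, 28]


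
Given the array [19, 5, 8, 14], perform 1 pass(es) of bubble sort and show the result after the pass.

After pass 1: [5, 8, 14, 19] (3 swaps)
Total swaps: 3


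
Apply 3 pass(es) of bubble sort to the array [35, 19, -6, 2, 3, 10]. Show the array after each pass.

After pass 1: [19, -6, 2, 3, 10, 35] (5 swaps)
After pass 2: [-6, 2, 3, 10, 19, 35] (4 swaps)
After pass 3: [-6, 2, 3, 10, 19, 35] (0 swaps)
Total swaps: 9


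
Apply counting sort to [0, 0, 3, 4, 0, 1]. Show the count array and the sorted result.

Count array: [3, 1, 0, 1, 1]
(count[i] = number of elements equal to i)
Cumulative count: [3, 4, 4, 5, 6]
Sorted: [0, 0, 0, 1, 3, 4]


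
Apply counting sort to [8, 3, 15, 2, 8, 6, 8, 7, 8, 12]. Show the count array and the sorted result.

Count array: [0, 0, 1, 1, 0, 0, 1, 1, 4, 0, 0, 0, 1, 0, 0, 1]
(count[i] = number of elements equal to i)
Cumulative count: [0, 0, 1, 2, 2, 2, 3, 4, 8, 8, 8, 8, 9, 9, 9, 10]
Sorted: [2, 3, 6, 7, 8, 8, 8, 8, 12, 15]


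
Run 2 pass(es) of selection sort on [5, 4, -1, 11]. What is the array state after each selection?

Pass 1: Select minimum -1 at index 2, swap -> [-1, 4, 5, 11]
Pass 2: Select minimum 4 at index 1, swap -> [-1, 4, 5, 11]


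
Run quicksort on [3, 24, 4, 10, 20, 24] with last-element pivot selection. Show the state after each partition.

Partition 1: pivot=24 at index 5 -> [3, 24, 4, 10, 20, 24]
Partition 2: pivot=20 at index 3 -> [3, 4, 10, 20, 24, 24]
Partition 3: pivot=10 at index 2 -> [3, 4, 10, 20, 24, 24]
Partition 4: pivot=4 at index 1 -> [3, 4, 10, 20, 24, 24]


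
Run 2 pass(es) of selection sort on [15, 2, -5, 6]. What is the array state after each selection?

Pass 1: Select minimum -5 at index 2, swap -> [-5, 2, 15, 6]
Pass 2: Select minimum 2 at index 1, swap -> [-5, 2, 15, 6]


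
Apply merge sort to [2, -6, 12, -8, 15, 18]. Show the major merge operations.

Divide and conquer:
  Merge [-6] + [12] -> [-6, 12]
  Merge [2] + [-6, 12] -> [-6, 2, 12]
  Merge [15] + [18] -> [15, 18]
  Merge [-8] + [15, 18] -> [-8, 15, 18]
  Merge [-6, 2, 12] + [-8, 15, 18] -> [-8, -6, 2, 12, 15, 18]


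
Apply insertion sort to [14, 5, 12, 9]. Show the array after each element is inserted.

First element 14 is already 'sorted'
Insert 5: shifted 1 elements -> [5, 14, 12, 9]
Insert 12: shifted 1 elements -> [5, 12, 14, 9]
Insert 9: shifted 2 elements -> [5, 9, 12, 14]


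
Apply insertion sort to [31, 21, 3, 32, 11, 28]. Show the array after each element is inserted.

First element 31 is already 'sorted'
Insert 21: shifted 1 elements -> [21, 31, 3, 32, 11, 28]
Insert 3: shifted 2 elements -> [3, 21, 31, 32, 11, 28]
Insert 32: shifted 0 elements -> [3, 21, 31, 32, 11, 28]
Insert 11: shifted 3 elements -> [3, 11, 21, 31, 32, 28]
Insert 28: shifted 2 elements -> [3, 11, 21, 28, 31, 32]


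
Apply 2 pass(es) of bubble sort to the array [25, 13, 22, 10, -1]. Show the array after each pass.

After pass 1: [13, 22, 10, -1, 25] (4 swaps)
After pass 2: [13, 10, -1, 22, 25] (2 swaps)
Total swaps: 6


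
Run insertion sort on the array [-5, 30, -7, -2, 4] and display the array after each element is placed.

First element -5 is already 'sorted'
Insert 30: shifted 0 elements -> [-5, 30, -7, -2, 4]
Insert -7: shifted 2 elements -> [-7, -5, 30, -2, 4]
Insert -2: shifted 1 elements -> [-7, -5, -2, 30, 4]
Insert 4: shifted 1 elements -> [-7, -5, -2, 4, 30]


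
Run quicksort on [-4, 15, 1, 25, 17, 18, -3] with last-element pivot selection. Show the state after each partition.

Partition 1: pivot=-3 at index 1 -> [-4, -3, 1, 25, 17, 18, 15]
Partition 2: pivot=15 at index 3 -> [-4, -3, 1, 15, 17, 18, 25]
Partition 3: pivot=25 at index 6 -> [-4, -3, 1, 15, 17, 18, 25]
Partition 4: pivot=18 at index 5 -> [-4, -3, 1, 15, 17, 18, 25]


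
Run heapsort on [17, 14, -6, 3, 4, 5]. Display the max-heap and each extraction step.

Build heap: [17, 14, 5, 3, 4, -6]
Extract 17: [14, 4, 5, 3, -6, 17]
Extract 14: [5, 4, -6, 3, 14, 17]
Extract 5: [4, 3, -6, 5, 14, 17]
Extract 4: [3, -6, 4, 5, 14, 17]
Extract 3: [-6, 3, 4, 5, 14, 17]


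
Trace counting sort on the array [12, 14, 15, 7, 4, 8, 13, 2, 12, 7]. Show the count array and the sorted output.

Count array: [0, 0, 1, 0, 1, 0, 0, 2, 1, 0, 0, 0, 2, 1, 1, 1]
(count[i] = number of elements equal to i)
Cumulative count: [0, 0, 1, 1, 2, 2, 2, 4, 5, 5, 5, 5, 7, 8, 9, 10]
Sorted: [2, 4, 7, 7, 8, 12, 12, 13, 14, 15]


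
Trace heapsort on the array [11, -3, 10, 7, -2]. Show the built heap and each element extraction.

Build heap: [11, 7, 10, -3, -2]
Extract 11: [10, 7, -2, -3, 11]
Extract 10: [7, -3, -2, 10, 11]
Extract 7: [-2, -3, 7, 10, 11]
Extract -2: [-3, -2, 7, 10, 11]


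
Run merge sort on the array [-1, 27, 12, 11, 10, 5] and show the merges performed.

Divide and conquer:
  Merge [27] + [12] -> [12, 27]
  Merge [-1] + [12, 27] -> [-1, 12, 27]
  Merge [10] + [5] -> [5, 10]
  Merge [11] + [5, 10] -> [5, 10, 11]
  Merge [-1, 12, 27] + [5, 10, 11] -> [-1, 5, 10, 11, 12, 27]


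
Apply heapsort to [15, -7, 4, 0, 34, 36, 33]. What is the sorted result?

Build heap: [36, 34, 33, 0, -7, 4, 15]
Extract 36: [34, 15, 33, 0, -7, 4, 36]
Extract 34: [33, 15, 4, 0, -7, 34, 36]
Extract 33: [15, 0, 4, -7, 33, 34, 36]
Extract 15: [4, 0, -7, 15, 33, 34, 36]
Extract 4: [0, -7, 4, 15, 33, 34, 36]
Extract 0: [-7, 0, 4, 15, 33, 34, 36]


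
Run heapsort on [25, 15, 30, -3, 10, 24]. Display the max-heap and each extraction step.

Build heap: [30, 15, 25, -3, 10, 24]
Extract 30: [25, 15, 24, -3, 10, 30]
Extract 25: [24, 15, 10, -3, 25, 30]
Extract 24: [15, -3, 10, 24, 25, 30]
Extract 15: [10, -3, 15, 24, 25, 30]
Extract 10: [-3, 10, 15, 24, 25, 30]


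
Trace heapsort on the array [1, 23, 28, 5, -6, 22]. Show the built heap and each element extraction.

Build heap: [28, 23, 22, 5, -6, 1]
Extract 28: [23, 5, 22, 1, -6, 28]
Extract 23: [22, 5, -6, 1, 23, 28]
Extract 22: [5, 1, -6, 22, 23, 28]
Extract 5: [1, -6, 5, 22, 23, 28]
Extract 1: [-6, 1, 5, 22, 23, 28]


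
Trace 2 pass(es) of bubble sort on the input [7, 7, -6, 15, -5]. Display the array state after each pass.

After pass 1: [7, -6, 7, -5, 15] (2 swaps)
After pass 2: [-6, 7, -5, 7, 15] (2 swaps)
Total swaps: 4


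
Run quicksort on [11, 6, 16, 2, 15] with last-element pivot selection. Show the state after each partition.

Partition 1: pivot=15 at index 3 -> [11, 6, 2, 15, 16]
Partition 2: pivot=2 at index 0 -> [2, 6, 11, 15, 16]
Partition 3: pivot=11 at index 2 -> [2, 6, 11, 15, 16]


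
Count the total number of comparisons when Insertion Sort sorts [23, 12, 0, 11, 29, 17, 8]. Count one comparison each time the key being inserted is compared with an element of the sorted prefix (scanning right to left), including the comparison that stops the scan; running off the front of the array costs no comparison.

Insert 12: 23 > 12 (shift), reached front = 1 comparison(s) -> [12, 23, 0, 11, 29, 17, 8]
Insert 0: 23 > 0 (shift), 12 > 0 (shift), reached front = 2 comparison(s) -> [0, 12, 23, 11, 29, 17, 8]
Insert 11: 23 > 11 (shift), 12 > 11 (shift), 0 <= 11 (stop) = 3 comparison(s) -> [0, 11, 12, 23, 29, 17, 8]
Insert 29: 23 <= 29 (stop) = 1 comparison(s) -> [0, 11, 12, 23, 29, 17, 8]
Insert 17: 29 > 17 (shift), 23 > 17 (shift), 12 <= 17 (stop) = 3 comparison(s) -> [0, 11, 12, 17, 23, 29, 8]
Insert 8: 29 > 8 (shift), 23 > 8 (shift), 17 > 8 (shift), 12 > 8 (shift), 11 > 8 (shift), 0 <= 8 (stop) = 6 comparison(s) -> [0, 8, 11, 12, 17, 23, 29]
Total comparisons: 1 + 2 + 3 + 1 + 3 + 6 = 16


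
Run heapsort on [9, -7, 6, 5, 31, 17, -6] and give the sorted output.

Build heap: [31, 9, 17, 5, -7, 6, -6]
Extract 31: [17, 9, 6, 5, -7, -6, 31]
Extract 17: [9, 5, 6, -6, -7, 17, 31]
Extract 9: [6, 5, -7, -6, 9, 17, 31]
Extract 6: [5, -6, -7, 6, 9, 17, 31]
Extract 5: [-6, -7, 5, 6, 9, 17, 31]
Extract -6: [-7, -6, 5, 6, 9, 17, 31]


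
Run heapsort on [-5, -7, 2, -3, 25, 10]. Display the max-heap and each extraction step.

Build heap: [25, -3, 10, -5, -7, 2]
Extract 25: [10, -3, 2, -5, -7, 25]
Extract 10: [2, -3, -7, -5, 10, 25]
Extract 2: [-3, -5, -7, 2, 10, 25]
Extract -3: [-5, -7, -3, 2, 10, 25]
Extract -5: [-7, -5, -3, 2, 10, 25]


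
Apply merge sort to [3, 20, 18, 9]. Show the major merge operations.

Divide and conquer:
  Merge [3] + [20] -> [3, 20]
  Merge [18] + [9] -> [9, 18]
  Merge [3, 20] + [9, 18] -> [3, 9, 18, 20]


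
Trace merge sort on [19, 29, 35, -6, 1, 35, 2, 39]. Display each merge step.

Divide and conquer:
  Merge [19] + [29] -> [19, 29]
  Merge [35] + [-6] -> [-6, 35]
  Merge [19, 29] + [-6, 35] -> [-6, 19, 29, 35]
  Merge [1] + [35] -> [1, 35]
  Merge [2] + [39] -> [2, 39]
  Merge [1, 35] + [2, 39] -> [1, 2, 35, 39]
  Merge [-6, 19, 29, 35] + [1, 2, 35, 39] -> [-6, 1, 2, 19, 29, 35, 35, 39]


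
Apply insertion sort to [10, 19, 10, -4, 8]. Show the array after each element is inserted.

First element 10 is already 'sorted'
Insert 19: shifted 0 elements -> [10, 19, 10, -4, 8]
Insert 10: shifted 1 elements -> [10, 10, 19, -4, 8]
Insert -4: shifted 3 elements -> [-4, 10, 10, 19, 8]
Insert 8: shifted 3 elements -> [-4, 8, 10, 10, 19]


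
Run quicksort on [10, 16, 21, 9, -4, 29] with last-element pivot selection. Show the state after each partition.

Partition 1: pivot=29 at index 5 -> [10, 16, 21, 9, -4, 29]
Partition 2: pivot=-4 at index 0 -> [-4, 16, 21, 9, 10, 29]
Partition 3: pivot=10 at index 2 -> [-4, 9, 10, 16, 21, 29]
Partition 4: pivot=21 at index 4 -> [-4, 9, 10, 16, 21, 29]


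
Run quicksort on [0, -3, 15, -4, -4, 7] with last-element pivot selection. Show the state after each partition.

Partition 1: pivot=7 at index 4 -> [0, -3, -4, -4, 7, 15]
Partition 2: pivot=-4 at index 1 -> [-4, -4, 0, -3, 7, 15]
Partition 3: pivot=-3 at index 2 -> [-4, -4, -3, 0, 7, 15]


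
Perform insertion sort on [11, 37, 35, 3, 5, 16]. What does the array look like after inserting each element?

First element 11 is already 'sorted'
Insert 37: shifted 0 elements -> [11, 37, 35, 3, 5, 16]
Insert 35: shifted 1 elements -> [11, 35, 37, 3, 5, 16]
Insert 3: shifted 3 elements -> [3, 11, 35, 37, 5, 16]
Insert 5: shifted 3 elements -> [3, 5, 11, 35, 37, 16]
Insert 16: shifted 2 elements -> [3, 5, 11, 16, 35, 37]


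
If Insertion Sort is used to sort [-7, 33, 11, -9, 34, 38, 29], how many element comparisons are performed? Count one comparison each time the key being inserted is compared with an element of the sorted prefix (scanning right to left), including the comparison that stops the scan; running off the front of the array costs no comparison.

Insert 33: -7 <= 33 (stop) = 1 comparison(s) -> [-7, 33, 11, -9, 34, 38, 29]
Insert 11: 33 > 11 (shift), -7 <= 11 (stop) = 2 comparison(s) -> [-7, 11, 33, -9, 34, 38, 29]
Insert -9: 33 > -9 (shift), 11 > -9 (shift), -7 > -9 (shift), reached front = 3 comparison(s) -> [-9, -7, 11, 33, 34, 38, 29]
Insert 34: 33 <= 34 (stop) = 1 comparison(s) -> [-9, -7, 11, 33, 34, 38, 29]
Insert 38: 34 <= 38 (stop) = 1 comparison(s) -> [-9, -7, 11, 33, 34, 38, 29]
Insert 29: 38 > 29 (shift), 34 > 29 (shift), 33 > 29 (shift), 11 <= 29 (stop) = 4 comparison(s) -> [-9, -7, 11, 29, 33, 34, 38]
Total comparisons: 1 + 2 + 3 + 1 + 1 + 4 = 12


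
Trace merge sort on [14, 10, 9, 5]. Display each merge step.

Divide and conquer:
  Merge [14] + [10] -> [10, 14]
  Merge [9] + [5] -> [5, 9]
  Merge [10, 14] + [5, 9] -> [5, 9, 10, 14]


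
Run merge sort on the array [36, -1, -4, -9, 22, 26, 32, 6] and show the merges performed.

Divide and conquer:
  Merge [36] + [-1] -> [-1, 36]
  Merge [-4] + [-9] -> [-9, -4]
  Merge [-1, 36] + [-9, -4] -> [-9, -4, -1, 36]
  Merge [22] + [26] -> [22, 26]
  Merge [32] + [6] -> [6, 32]
  Merge [22, 26] + [6, 32] -> [6, 22, 26, 32]
  Merge [-9, -4, -1, 36] + [6, 22, 26, 32] -> [-9, -4, -1, 6, 22, 26, 32, 36]


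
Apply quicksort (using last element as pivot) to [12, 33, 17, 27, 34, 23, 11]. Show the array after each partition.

Partition 1: pivot=11 at index 0 -> [11, 33, 17, 27, 34, 23, 12]
Partition 2: pivot=12 at index 1 -> [11, 12, 17, 27, 34, 23, 33]
Partition 3: pivot=33 at index 5 -> [11, 12, 17, 27, 23, 33, 34]
Partition 4: pivot=23 at index 3 -> [11, 12, 17, 23, 27, 33, 34]


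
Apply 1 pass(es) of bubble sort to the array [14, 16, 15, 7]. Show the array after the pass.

After pass 1: [14, 15, 7, 16] (2 swaps)
Total swaps: 2


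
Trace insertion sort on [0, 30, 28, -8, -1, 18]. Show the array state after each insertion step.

First element 0 is already 'sorted'
Insert 30: shifted 0 elements -> [0, 30, 28, -8, -1, 18]
Insert 28: shifted 1 elements -> [0, 28, 30, -8, -1, 18]
Insert -8: shifted 3 elements -> [-8, 0, 28, 30, -1, 18]
Insert -1: shifted 3 elements -> [-8, -1, 0, 28, 30, 18]
Insert 18: shifted 2 elements -> [-8, -1, 0, 18, 28, 30]


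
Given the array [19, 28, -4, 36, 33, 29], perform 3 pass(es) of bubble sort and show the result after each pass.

After pass 1: [19, -4, 28, 33, 29, 36] (3 swaps)
After pass 2: [-4, 19, 28, 29, 33, 36] (2 swaps)
After pass 3: [-4, 19, 28, 29, 33, 36] (0 swaps)
Total swaps: 5


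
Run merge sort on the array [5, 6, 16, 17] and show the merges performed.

Divide and conquer:
  Merge [5] + [6] -> [5, 6]
  Merge [16] + [17] -> [16, 17]
  Merge [5, 6] + [16, 17] -> [5, 6, 16, 17]


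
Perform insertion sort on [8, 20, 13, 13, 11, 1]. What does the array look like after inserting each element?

First element 8 is already 'sorted'
Insert 20: shifted 0 elements -> [8, 20, 13, 13, 11, 1]
Insert 13: shifted 1 elements -> [8, 13, 20, 13, 11, 1]
Insert 13: shifted 1 elements -> [8, 13, 13, 20, 11, 1]
Insert 11: shifted 3 elements -> [8, 11, 13, 13, 20, 1]
Insert 1: shifted 5 elements -> [1, 8, 11, 13, 13, 20]


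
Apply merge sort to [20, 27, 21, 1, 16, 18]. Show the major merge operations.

Divide and conquer:
  Merge [27] + [21] -> [21, 27]
  Merge [20] + [21, 27] -> [20, 21, 27]
  Merge [16] + [18] -> [16, 18]
  Merge [1] + [16, 18] -> [1, 16, 18]
  Merge [20, 21, 27] + [1, 16, 18] -> [1, 16, 18, 20, 21, 27]


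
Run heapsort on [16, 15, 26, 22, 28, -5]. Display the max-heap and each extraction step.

Build heap: [28, 22, 26, 16, 15, -5]
Extract 28: [26, 22, -5, 16, 15, 28]
Extract 26: [22, 16, -5, 15, 26, 28]
Extract 22: [16, 15, -5, 22, 26, 28]
Extract 16: [15, -5, 16, 22, 26, 28]
Extract 15: [-5, 15, 16, 22, 26, 28]


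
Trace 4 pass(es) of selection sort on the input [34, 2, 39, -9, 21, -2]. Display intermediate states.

Pass 1: Select minimum -9 at index 3, swap -> [-9, 2, 39, 34, 21, -2]
Pass 2: Select minimum -2 at index 5, swap -> [-9, -2, 39, 34, 21, 2]
Pass 3: Select minimum 2 at index 5, swap -> [-9, -2, 2, 34, 21, 39]
Pass 4: Select minimum 21 at index 4, swap -> [-9, -2, 2, 21, 34, 39]


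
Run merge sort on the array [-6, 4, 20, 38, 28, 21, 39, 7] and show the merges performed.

Divide and conquer:
  Merge [-6] + [4] -> [-6, 4]
  Merge [20] + [38] -> [20, 38]
  Merge [-6, 4] + [20, 38] -> [-6, 4, 20, 38]
  Merge [28] + [21] -> [21, 28]
  Merge [39] + [7] -> [7, 39]
  Merge [21, 28] + [7, 39] -> [7, 21, 28, 39]
  Merge [-6, 4, 20, 38] + [7, 21, 28, 39] -> [-6, 4, 7, 20, 21, 28, 38, 39]


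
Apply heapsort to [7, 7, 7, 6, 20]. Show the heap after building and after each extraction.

Build heap: [20, 7, 7, 6, 7]
Extract 20: [7, 7, 7, 6, 20]
Extract 7: [7, 6, 7, 7, 20]
Extract 7: [7, 6, 7, 7, 20]
Extract 7: [6, 7, 7, 7, 20]


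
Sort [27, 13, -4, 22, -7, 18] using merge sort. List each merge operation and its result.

Divide and conquer:
  Merge [13] + [-4] -> [-4, 13]
  Merge [27] + [-4, 13] -> [-4, 13, 27]
  Merge [-7] + [18] -> [-7, 18]
  Merge [22] + [-7, 18] -> [-7, 18, 22]
  Merge [-4, 13, 27] + [-7, 18, 22] -> [-7, -4, 13, 18, 22, 27]


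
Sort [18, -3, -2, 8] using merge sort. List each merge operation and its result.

Divide and conquer:
  Merge [18] + [-3] -> [-3, 18]
  Merge [-2] + [8] -> [-2, 8]
  Merge [-3, 18] + [-2, 8] -> [-3, -2, 8, 18]


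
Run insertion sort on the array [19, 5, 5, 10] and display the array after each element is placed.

First element 19 is already 'sorted'
Insert 5: shifted 1 elements -> [5, 19, 5, 10]
Insert 5: shifted 1 elements -> [5, 5, 19, 10]
Insert 10: shifted 1 elements -> [5, 5, 10, 19]


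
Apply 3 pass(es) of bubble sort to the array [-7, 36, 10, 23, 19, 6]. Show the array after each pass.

After pass 1: [-7, 10, 23, 19, 6, 36] (4 swaps)
After pass 2: [-7, 10, 19, 6, 23, 36] (2 swaps)
After pass 3: [-7, 10, 6, 19, 23, 36] (1 swaps)
Total swaps: 7


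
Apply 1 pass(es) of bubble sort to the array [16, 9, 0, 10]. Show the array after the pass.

After pass 1: [9, 0, 10, 16] (3 swaps)
Total swaps: 3


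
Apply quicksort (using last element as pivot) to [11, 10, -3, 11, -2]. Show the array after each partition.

Partition 1: pivot=-2 at index 1 -> [-3, -2, 11, 11, 10]
Partition 2: pivot=10 at index 2 -> [-3, -2, 10, 11, 11]
Partition 3: pivot=11 at index 4 -> [-3, -2, 10, 11, 11]


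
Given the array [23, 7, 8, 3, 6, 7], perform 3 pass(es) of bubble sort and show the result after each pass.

After pass 1: [7, 8, 3, 6, 7, 23] (5 swaps)
After pass 2: [7, 3, 6, 7, 8, 23] (3 swaps)
After pass 3: [3, 6, 7, 7, 8, 23] (2 swaps)
Total swaps: 10


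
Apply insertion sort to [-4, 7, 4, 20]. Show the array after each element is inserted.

First element -4 is already 'sorted'
Insert 7: shifted 0 elements -> [-4, 7, 4, 20]
Insert 4: shifted 1 elements -> [-4, 4, 7, 20]
Insert 20: shifted 0 elements -> [-4, 4, 7, 20]


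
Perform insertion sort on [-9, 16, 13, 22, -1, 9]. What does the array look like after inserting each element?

First element -9 is already 'sorted'
Insert 16: shifted 0 elements -> [-9, 16, 13, 22, -1, 9]
Insert 13: shifted 1 elements -> [-9, 13, 16, 22, -1, 9]
Insert 22: shifted 0 elements -> [-9, 13, 16, 22, -1, 9]
Insert -1: shifted 3 elements -> [-9, -1, 13, 16, 22, 9]
Insert 9: shifted 3 elements -> [-9, -1, 9, 13, 16, 22]


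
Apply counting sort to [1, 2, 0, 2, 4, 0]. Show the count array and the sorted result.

Count array: [2, 1, 2, 0, 1]
(count[i] = number of elements equal to i)
Cumulative count: [2, 3, 5, 5, 6]
Sorted: [0, 0, 1, 2, 2, 4]


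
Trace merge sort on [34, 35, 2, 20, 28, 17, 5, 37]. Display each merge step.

Divide and conquer:
  Merge [34] + [35] -> [34, 35]
  Merge [2] + [20] -> [2, 20]
  Merge [34, 35] + [2, 20] -> [2, 20, 34, 35]
  Merge [28] + [17] -> [17, 28]
  Merge [5] + [37] -> [5, 37]
  Merge [17, 28] + [5, 37] -> [5, 17, 28, 37]
  Merge [2, 20, 34, 35] + [5, 17, 28, 37] -> [2, 5, 17, 20, 28, 34, 35, 37]


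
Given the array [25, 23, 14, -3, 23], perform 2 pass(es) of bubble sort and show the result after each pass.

After pass 1: [23, 14, -3, 23, 25] (4 swaps)
After pass 2: [14, -3, 23, 23, 25] (2 swaps)
Total swaps: 6


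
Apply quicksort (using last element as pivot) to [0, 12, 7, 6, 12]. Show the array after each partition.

Partition 1: pivot=12 at index 4 -> [0, 12, 7, 6, 12]
Partition 2: pivot=6 at index 1 -> [0, 6, 7, 12, 12]
Partition 3: pivot=12 at index 3 -> [0, 6, 7, 12, 12]


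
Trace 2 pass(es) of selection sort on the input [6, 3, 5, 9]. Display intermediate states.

Pass 1: Select minimum 3 at index 1, swap -> [3, 6, 5, 9]
Pass 2: Select minimum 5 at index 2, swap -> [3, 5, 6, 9]


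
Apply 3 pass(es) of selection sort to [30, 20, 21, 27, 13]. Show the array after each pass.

Pass 1: Select minimum 13 at index 4, swap -> [13, 20, 21, 27, 30]
Pass 2: Select minimum 20 at index 1, swap -> [13, 20, 21, 27, 30]
Pass 3: Select minimum 21 at index 2, swap -> [13, 20, 21, 27, 30]


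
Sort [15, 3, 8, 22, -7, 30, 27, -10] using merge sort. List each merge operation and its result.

Divide and conquer:
  Merge [15] + [3] -> [3, 15]
  Merge [8] + [22] -> [8, 22]
  Merge [3, 15] + [8, 22] -> [3, 8, 15, 22]
  Merge [-7] + [30] -> [-7, 30]
  Merge [27] + [-10] -> [-10, 27]
  Merge [-7, 30] + [-10, 27] -> [-10, -7, 27, 30]
  Merge [3, 8, 15, 22] + [-10, -7, 27, 30] -> [-10, -7, 3, 8, 15, 22, 27, 30]


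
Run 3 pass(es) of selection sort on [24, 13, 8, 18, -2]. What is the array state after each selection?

Pass 1: Select minimum -2 at index 4, swap -> [-2, 13, 8, 18, 24]
Pass 2: Select minimum 8 at index 2, swap -> [-2, 8, 13, 18, 24]
Pass 3: Select minimum 13 at index 2, swap -> [-2, 8, 13, 18, 24]


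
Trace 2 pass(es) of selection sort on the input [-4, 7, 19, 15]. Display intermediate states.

Pass 1: Select minimum -4 at index 0, swap -> [-4, 7, 19, 15]
Pass 2: Select minimum 7 at index 1, swap -> [-4, 7, 19, 15]


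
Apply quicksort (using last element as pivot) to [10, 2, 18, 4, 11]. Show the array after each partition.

Partition 1: pivot=11 at index 3 -> [10, 2, 4, 11, 18]
Partition 2: pivot=4 at index 1 -> [2, 4, 10, 11, 18]


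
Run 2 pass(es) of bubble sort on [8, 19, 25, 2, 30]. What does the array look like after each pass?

After pass 1: [8, 19, 2, 25, 30] (1 swaps)
After pass 2: [8, 2, 19, 25, 30] (1 swaps)
Total swaps: 2


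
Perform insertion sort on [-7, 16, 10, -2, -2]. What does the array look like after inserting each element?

First element -7 is already 'sorted'
Insert 16: shifted 0 elements -> [-7, 16, 10, -2, -2]
Insert 10: shifted 1 elements -> [-7, 10, 16, -2, -2]
Insert -2: shifted 2 elements -> [-7, -2, 10, 16, -2]
Insert -2: shifted 2 elements -> [-7, -2, -2, 10, 16]


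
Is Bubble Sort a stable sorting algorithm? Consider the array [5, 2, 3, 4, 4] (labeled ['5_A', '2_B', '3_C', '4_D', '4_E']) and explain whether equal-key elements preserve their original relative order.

Trace Bubble Sort on the labeled array (the key is the number; the letter only tracks identity):
  After pass 1: [2_B, 3_C, 4_D, 4_E, 5_A]
  After pass 2: [2_B, 3_C, 4_D, 4_E, 5_A] (no swaps, done)
Final order: [2_B, 3_C, 4_D, 4_E, 5_A]
Equal keys:
  value 4: originally 4_D, 4_E; after sorting 4_D, 4_E -> order preserved
All equal keys kept their original relative order. Bubble Sort is stable: it only swaps adjacent elements when the left one is strictly greater, so equal keys never move past each other.
Answer: Stable


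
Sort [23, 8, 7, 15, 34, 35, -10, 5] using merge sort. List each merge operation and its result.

Divide and conquer:
  Merge [23] + [8] -> [8, 23]
  Merge [7] + [15] -> [7, 15]
  Merge [8, 23] + [7, 15] -> [7, 8, 15, 23]
  Merge [34] + [35] -> [34, 35]
  Merge [-10] + [5] -> [-10, 5]
  Merge [34, 35] + [-10, 5] -> [-10, 5, 34, 35]
  Merge [7, 8, 15, 23] + [-10, 5, 34, 35] -> [-10, 5, 7, 8, 15, 23, 34, 35]


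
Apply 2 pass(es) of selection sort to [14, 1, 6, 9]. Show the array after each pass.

Pass 1: Select minimum 1 at index 1, swap -> [1, 14, 6, 9]
Pass 2: Select minimum 6 at index 2, swap -> [1, 6, 14, 9]


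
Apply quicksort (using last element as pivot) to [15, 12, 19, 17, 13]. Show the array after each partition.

Partition 1: pivot=13 at index 1 -> [12, 13, 19, 17, 15]
Partition 2: pivot=15 at index 2 -> [12, 13, 15, 17, 19]
Partition 3: pivot=19 at index 4 -> [12, 13, 15, 17, 19]


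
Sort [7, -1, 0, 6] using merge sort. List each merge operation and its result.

Divide and conquer:
  Merge [7] + [-1] -> [-1, 7]
  Merge [0] + [6] -> [0, 6]
  Merge [-1, 7] + [0, 6] -> [-1, 0, 6, 7]


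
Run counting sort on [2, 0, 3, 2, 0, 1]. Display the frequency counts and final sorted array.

Count array: [2, 1, 2, 1]
(count[i] = number of elements equal to i)
Cumulative count: [2, 3, 5, 6]
Sorted: [0, 0, 1, 2, 2, 3]


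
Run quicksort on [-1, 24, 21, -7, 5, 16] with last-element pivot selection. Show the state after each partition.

Partition 1: pivot=16 at index 3 -> [-1, -7, 5, 16, 21, 24]
Partition 2: pivot=5 at index 2 -> [-1, -7, 5, 16, 21, 24]
Partition 3: pivot=-7 at index 0 -> [-7, -1, 5, 16, 21, 24]
Partition 4: pivot=24 at index 5 -> [-7, -1, 5, 16, 21, 24]


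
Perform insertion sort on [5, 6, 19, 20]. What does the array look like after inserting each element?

First element 5 is already 'sorted'
Insert 6: shifted 0 elements -> [5, 6, 19, 20]
Insert 19: shifted 0 elements -> [5, 6, 19, 20]
Insert 20: shifted 0 elements -> [5, 6, 19, 20]


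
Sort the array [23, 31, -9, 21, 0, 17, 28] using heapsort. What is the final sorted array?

Build heap: [31, 23, 28, 21, 0, 17, -9]
Extract 31: [28, 23, 17, 21, 0, -9, 31]
Extract 28: [23, 21, 17, -9, 0, 28, 31]
Extract 23: [21, 0, 17, -9, 23, 28, 31]
Extract 21: [17, 0, -9, 21, 23, 28, 31]
Extract 17: [0, -9, 17, 21, 23, 28, 31]
Extract 0: [-9, 0, 17, 21, 23, 28, 31]


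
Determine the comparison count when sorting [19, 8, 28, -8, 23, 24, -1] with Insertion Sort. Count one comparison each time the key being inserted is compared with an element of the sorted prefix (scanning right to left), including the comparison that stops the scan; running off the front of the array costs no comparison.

Insert 8: 19 > 8 (shift), reached front = 1 comparison(s) -> [8, 19, 28, -8, 23, 24, -1]
Insert 28: 19 <= 28 (stop) = 1 comparison(s) -> [8, 19, 28, -8, 23, 24, -1]
Insert -8: 28 > -8 (shift), 19 > -8 (shift), 8 > -8 (shift), reached front = 3 comparison(s) -> [-8, 8, 19, 28, 23, 24, -1]
Insert 23: 28 > 23 (shift), 19 <= 23 (stop) = 2 comparison(s) -> [-8, 8, 19, 23, 28, 24, -1]
Insert 24: 28 > 24 (shift), 23 <= 24 (stop) = 2 comparison(s) -> [-8, 8, 19, 23, 24, 28, -1]
Insert -1: 28 > -1 (shift), 24 > -1 (shift), 23 > -1 (shift), 19 > -1 (shift), 8 > -1 (shift), -8 <= -1 (stop) = 6 comparison(s) -> [-8, -1, 8, 19, 23, 24, 28]
Total comparisons: 1 + 1 + 3 + 2 + 2 + 6 = 15


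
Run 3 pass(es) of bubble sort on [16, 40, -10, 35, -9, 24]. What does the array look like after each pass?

After pass 1: [16, -10, 35, -9, 24, 40] (4 swaps)
After pass 2: [-10, 16, -9, 24, 35, 40] (3 swaps)
After pass 3: [-10, -9, 16, 24, 35, 40] (1 swaps)
Total swaps: 8


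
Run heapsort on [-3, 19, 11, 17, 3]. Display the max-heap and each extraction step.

Build heap: [19, 17, 11, -3, 3]
Extract 19: [17, 3, 11, -3, 19]
Extract 17: [11, 3, -3, 17, 19]
Extract 11: [3, -3, 11, 17, 19]
Extract 3: [-3, 3, 11, 17, 19]


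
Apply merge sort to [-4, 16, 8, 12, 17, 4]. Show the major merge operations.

Divide and conquer:
  Merge [16] + [8] -> [8, 16]
  Merge [-4] + [8, 16] -> [-4, 8, 16]
  Merge [17] + [4] -> [4, 17]
  Merge [12] + [4, 17] -> [4, 12, 17]
  Merge [-4, 8, 16] + [4, 12, 17] -> [-4, 4, 8, 12, 16, 17]


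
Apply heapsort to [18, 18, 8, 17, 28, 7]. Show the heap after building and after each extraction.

Build heap: [28, 18, 8, 17, 18, 7]
Extract 28: [18, 18, 8, 17, 7, 28]
Extract 18: [18, 17, 8, 7, 18, 28]
Extract 18: [17, 7, 8, 18, 18, 28]
Extract 17: [8, 7, 17, 18, 18, 28]
Extract 8: [7, 8, 17, 18, 18, 28]


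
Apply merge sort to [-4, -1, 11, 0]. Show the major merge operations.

Divide and conquer:
  Merge [-4] + [-1] -> [-4, -1]
  Merge [11] + [0] -> [0, 11]
  Merge [-4, -1] + [0, 11] -> [-4, -1, 0, 11]


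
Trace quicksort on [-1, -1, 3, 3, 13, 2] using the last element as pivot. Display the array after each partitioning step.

Partition 1: pivot=2 at index 2 -> [-1, -1, 2, 3, 13, 3]
Partition 2: pivot=-1 at index 1 -> [-1, -1, 2, 3, 13, 3]
Partition 3: pivot=3 at index 4 -> [-1, -1, 2, 3, 3, 13]


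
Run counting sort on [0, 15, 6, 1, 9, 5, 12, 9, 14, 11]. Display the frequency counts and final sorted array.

Count array: [1, 1, 0, 0, 0, 1, 1, 0, 0, 2, 0, 1, 1, 0, 1, 1]
(count[i] = number of elements equal to i)
Cumulative count: [1, 2, 2, 2, 2, 3, 4, 4, 4, 6, 6, 7, 8, 8, 9, 10]
Sorted: [0, 1, 5, 6, 9, 9, 11, 12, 14, 15]


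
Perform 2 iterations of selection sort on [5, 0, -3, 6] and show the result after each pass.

Pass 1: Select minimum -3 at index 2, swap -> [-3, 0, 5, 6]
Pass 2: Select minimum 0 at index 1, swap -> [-3, 0, 5, 6]


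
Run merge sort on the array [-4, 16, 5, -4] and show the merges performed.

Divide and conquer:
  Merge [-4] + [16] -> [-4, 16]
  Merge [5] + [-4] -> [-4, 5]
  Merge [-4, 16] + [-4, 5] -> [-4, -4, 5, 16]


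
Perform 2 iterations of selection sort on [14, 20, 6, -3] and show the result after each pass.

Pass 1: Select minimum -3 at index 3, swap -> [-3, 20, 6, 14]
Pass 2: Select minimum 6 at index 2, swap -> [-3, 6, 20, 14]


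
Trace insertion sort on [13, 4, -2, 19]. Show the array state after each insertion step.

First element 13 is already 'sorted'
Insert 4: shifted 1 elements -> [4, 13, -2, 19]
Insert -2: shifted 2 elements -> [-2, 4, 13, 19]
Insert 19: shifted 0 elements -> [-2, 4, 13, 19]


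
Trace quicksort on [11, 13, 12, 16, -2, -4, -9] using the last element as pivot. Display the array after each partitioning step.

Partition 1: pivot=-9 at index 0 -> [-9, 13, 12, 16, -2, -4, 11]
Partition 2: pivot=11 at index 3 -> [-9, -2, -4, 11, 13, 12, 16]
Partition 3: pivot=-4 at index 1 -> [-9, -4, -2, 11, 13, 12, 16]
Partition 4: pivot=16 at index 6 -> [-9, -4, -2, 11, 13, 12, 16]
Partition 5: pivot=12 at index 4 -> [-9, -4, -2, 11, 12, 13, 16]


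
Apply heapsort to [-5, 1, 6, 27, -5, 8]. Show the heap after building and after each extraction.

Build heap: [27, 1, 8, -5, -5, 6]
Extract 27: [8, 1, 6, -5, -5, 27]
Extract 8: [6, 1, -5, -5, 8, 27]
Extract 6: [1, -5, -5, 6, 8, 27]
Extract 1: [-5, -5, 1, 6, 8, 27]
Extract -5: [-5, -5, 1, 6, 8, 27]


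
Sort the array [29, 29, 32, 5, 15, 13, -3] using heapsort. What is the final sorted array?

Build heap: [32, 29, 29, 5, 15, 13, -3]
Extract 32: [29, 15, 29, 5, -3, 13, 32]
Extract 29: [29, 15, 13, 5, -3, 29, 32]
Extract 29: [15, 5, 13, -3, 29, 29, 32]
Extract 15: [13, 5, -3, 15, 29, 29, 32]
Extract 13: [5, -3, 13, 15, 29, 29, 32]
Extract 5: [-3, 5, 13, 15, 29, 29, 32]


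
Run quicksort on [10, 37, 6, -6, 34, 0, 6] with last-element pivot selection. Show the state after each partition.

Partition 1: pivot=6 at index 3 -> [6, -6, 0, 6, 34, 10, 37]
Partition 2: pivot=0 at index 1 -> [-6, 0, 6, 6, 34, 10, 37]
Partition 3: pivot=37 at index 6 -> [-6, 0, 6, 6, 34, 10, 37]
Partition 4: pivot=10 at index 4 -> [-6, 0, 6, 6, 10, 34, 37]


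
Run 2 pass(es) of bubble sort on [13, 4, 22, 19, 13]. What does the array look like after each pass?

After pass 1: [4, 13, 19, 13, 22] (3 swaps)
After pass 2: [4, 13, 13, 19, 22] (1 swaps)
Total swaps: 4


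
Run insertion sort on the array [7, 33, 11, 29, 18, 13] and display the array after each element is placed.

First element 7 is already 'sorted'
Insert 33: shifted 0 elements -> [7, 33, 11, 29, 18, 13]
Insert 11: shifted 1 elements -> [7, 11, 33, 29, 18, 13]
Insert 29: shifted 1 elements -> [7, 11, 29, 33, 18, 13]
Insert 18: shifted 2 elements -> [7, 11, 18, 29, 33, 13]
Insert 13: shifted 3 elements -> [7, 11, 13, 18, 29, 33]


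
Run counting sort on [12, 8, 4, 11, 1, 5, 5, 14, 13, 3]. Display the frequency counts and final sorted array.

Count array: [0, 1, 0, 1, 1, 2, 0, 0, 1, 0, 0, 1, 1, 1, 1]
(count[i] = number of elements equal to i)
Cumulative count: [0, 1, 1, 2, 3, 5, 5, 5, 6, 6, 6, 7, 8, 9, 10]
Sorted: [1, 3, 4, 5, 5, 8, 11, 12, 13, 14]


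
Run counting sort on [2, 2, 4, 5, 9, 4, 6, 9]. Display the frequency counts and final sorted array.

Count array: [0, 0, 2, 0, 2, 1, 1, 0, 0, 2]
(count[i] = number of elements equal to i)
Cumulative count: [0, 0, 2, 2, 4, 5, 6, 6, 6, 8]
Sorted: [2, 2, 4, 4, 5, 6, 9, 9]
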